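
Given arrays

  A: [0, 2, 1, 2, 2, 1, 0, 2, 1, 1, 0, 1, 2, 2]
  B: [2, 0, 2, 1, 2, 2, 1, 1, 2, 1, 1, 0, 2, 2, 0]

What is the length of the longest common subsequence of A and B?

12

One common subsequence of length 12: 0 at A[1]=B[2] → 2 at A[2]=B[3] → 1 at A[3]=B[4] → 2 at A[4]=B[5] → 2 at A[5]=B[6] → 1 at A[6]=B[8] → 2 at A[8]=B[9] → 1 at A[9]=B[10] → 1 at A[10]=B[11] → 0 at A[11]=B[12] → 2 at A[13]=B[13] → 2 at A[14]=B[14]. The LCS DP gives dp[14][15] = 12, so this is optimal.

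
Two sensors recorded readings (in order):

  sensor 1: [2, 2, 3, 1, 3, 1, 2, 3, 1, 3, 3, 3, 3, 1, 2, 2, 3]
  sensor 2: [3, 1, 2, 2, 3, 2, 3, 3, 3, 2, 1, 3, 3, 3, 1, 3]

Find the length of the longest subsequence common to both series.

Taking 2 at sensor 1[1]=sensor 2[4] → 2 at sensor 1[2]=sensor 2[6] → 3 at sensor 1[3]=sensor 2[8] → 3 at sensor 1[5]=sensor 2[9] → 2 at sensor 1[7]=sensor 2[10] → 1 at sensor 1[9]=sensor 2[11] → 3 at sensor 1[11]=sensor 2[12] → 3 at sensor 1[12]=sensor 2[13] → 3 at sensor 1[13]=sensor 2[14] → 1 at sensor 1[14]=sensor 2[15] → 3 at sensor 1[17]=sensor 2[16] gives a common subsequence of length 11, and the DP table's final entry dp[17][16] is also 11, so no common subsequence is longer.

11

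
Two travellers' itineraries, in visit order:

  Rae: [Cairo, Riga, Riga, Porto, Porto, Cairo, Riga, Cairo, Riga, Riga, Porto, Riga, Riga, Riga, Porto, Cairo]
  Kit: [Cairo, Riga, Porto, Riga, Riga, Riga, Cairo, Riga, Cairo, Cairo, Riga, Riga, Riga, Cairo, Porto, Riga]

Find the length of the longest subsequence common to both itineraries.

10

Taking Cairo (Rae #1, Kit #1), then Riga (Rae #2, Kit #5), then Riga (Rae #3, Kit #6), then Cairo (Rae #6, Kit #7), then Riga (Rae #7, Kit #8), then Cairo (Rae #8, Kit #10), then Riga (Rae #9, Kit #12), then Riga (Rae #10, Kit #13), then Porto (Rae #11, Kit #15), then Riga (Rae #14, Kit #16) gives a common subsequence of length 10, and the DP table's final entry dp[16][16] is also 10, so no common subsequence is longer.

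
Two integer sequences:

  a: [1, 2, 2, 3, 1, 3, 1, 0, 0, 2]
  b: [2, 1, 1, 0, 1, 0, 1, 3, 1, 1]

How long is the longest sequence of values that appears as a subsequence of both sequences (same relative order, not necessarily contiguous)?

5

Let dp[i][j] be the LCS length of the first i values of a and the first j values of b. dp[i][j] = dp[i-1][j-1]+1 when the i-th and j-th values match, else max(dp[i-1][j], dp[i][j-1]).
    ·  2  1  1  0  1  0  1  3  1  1
 ·  0  0  0  0  0  0  0  0  0  0  0
 1  0  0  1  1  1  1  1  1  1  1  1
 2  0  1  1  1  1  1  1  1  1  1  1
 2  0  1  1  1  1  1  1  1  1  1  1
 3  0  1  1  1  1  1  1  1  2  2  2
 1  0  1  2  2  2  2  2  2  2  3  3
 3  0  1  2  2  2  2  2  2  3  3  3
 1  0  1  2  3  3  3  3  3  3  4  4
 0  0  1  2  3  4  4  4  4  4  4  4
 0  0  1  2  3  4  4  5  5  5  5  5
 2  0  1  2  3  4  4  5  5  5  5  5
dp[10][10] = 5. One LCS (by backtracking along matches): 2, 1, 1, 0, 0.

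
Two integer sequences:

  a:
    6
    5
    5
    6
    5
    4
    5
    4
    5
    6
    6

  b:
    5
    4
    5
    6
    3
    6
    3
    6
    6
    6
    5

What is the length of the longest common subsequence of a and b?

5

Pick 5 at a[2]=b[1] → 5 at a[3]=b[3] → 6 at a[4]=b[8] → 6 at a[10]=b[9] → 6 at a[11]=b[10]; all 5 values appear in both, in order. The LCS DP gives dp[11][11] = 5, so this is optimal.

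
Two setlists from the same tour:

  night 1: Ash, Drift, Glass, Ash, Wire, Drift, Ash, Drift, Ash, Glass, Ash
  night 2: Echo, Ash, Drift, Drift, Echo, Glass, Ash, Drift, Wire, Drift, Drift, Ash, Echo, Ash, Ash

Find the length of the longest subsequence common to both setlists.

Pick Ash [1,2]; then Drift [2,4]; then Glass [3,6]; then Ash [4,7]; then Wire [5,9]; then Drift [6,11]; then Ash [7,12]; then Ash [9,14]; then Ash [11,15]; all 9 songs appear in both, in order. dp[11][15] = 9 confirms this is the maximum.

9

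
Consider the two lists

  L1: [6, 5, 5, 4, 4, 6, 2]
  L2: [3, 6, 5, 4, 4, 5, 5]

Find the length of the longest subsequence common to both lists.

4

Match 6 (L1 #1, L2 #2), 5 (L1 #3, L2 #3), 4 (L1 #4, L2 #4), 4 (L1 #5, L2 #5) — 4 values in the same relative order in both. dp[7][7] = 4 confirms this is the maximum.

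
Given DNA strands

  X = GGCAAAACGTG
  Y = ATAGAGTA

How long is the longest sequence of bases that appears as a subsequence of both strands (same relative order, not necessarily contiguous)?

One common subsequence of length 5: A at X[4]=Y[1], A at X[5]=Y[3], A at X[7]=Y[5], G at X[9]=Y[6], T at X[10]=Y[7]. dp[11][8] = 5 confirms this is the maximum.

5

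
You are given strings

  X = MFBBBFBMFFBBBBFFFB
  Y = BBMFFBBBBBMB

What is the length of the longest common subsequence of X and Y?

10

Match B at X[5]=Y[1], B at X[7]=Y[2], M at X[8]=Y[3], F at X[9]=Y[4], F at X[10]=Y[5], B at X[11]=Y[7], B at X[12]=Y[8], B at X[13]=Y[9], B at X[14]=Y[10], B at X[18]=Y[12] — 10 characters in the same relative order in both, and the DP table's final entry dp[18][12] is also 10, so no common subsequence is longer.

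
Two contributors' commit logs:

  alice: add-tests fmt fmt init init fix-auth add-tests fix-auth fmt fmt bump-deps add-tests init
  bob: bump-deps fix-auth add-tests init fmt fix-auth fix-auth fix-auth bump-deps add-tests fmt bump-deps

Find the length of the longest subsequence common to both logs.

Match add-tests at alice[1]=bob[3]; then fmt at alice[2]=bob[5]; then fix-auth at alice[6]=bob[8]; then add-tests at alice[7]=bob[10]; then fmt at alice[10]=bob[11]; then bump-deps at alice[11]=bob[12] — 6 commits in the same relative order in both. The LCS DP gives dp[13][12] = 6, so this is optimal.

6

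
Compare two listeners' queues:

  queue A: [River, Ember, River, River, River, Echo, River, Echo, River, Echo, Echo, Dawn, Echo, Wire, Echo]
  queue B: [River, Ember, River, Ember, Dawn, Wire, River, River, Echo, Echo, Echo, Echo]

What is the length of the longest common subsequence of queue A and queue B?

9

Pick River [1,1]; then Ember [2,2]; then River [3,3]; then River [7,7]; then River [9,8]; then Echo [10,9]; then Echo [11,10]; then Echo [13,11]; then Echo [15,12]; all 9 songs appear in both, in order. The LCS DP gives dp[15][12] = 9, so this is optimal.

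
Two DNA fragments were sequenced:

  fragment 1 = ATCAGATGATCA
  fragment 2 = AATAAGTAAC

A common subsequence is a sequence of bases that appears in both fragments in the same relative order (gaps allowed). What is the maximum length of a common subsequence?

7

Match A [1,2] → T [2,3] → A [4,5] → G [5,6] → A [6,8] → A [9,9] → C [11,10] — 7 bases in the same relative order in both. dp[12][10] = 7 confirms this is the maximum.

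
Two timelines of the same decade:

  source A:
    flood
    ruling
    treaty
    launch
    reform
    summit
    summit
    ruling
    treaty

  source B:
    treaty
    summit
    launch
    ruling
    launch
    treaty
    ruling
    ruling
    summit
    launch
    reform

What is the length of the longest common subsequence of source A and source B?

4

Pick ruling [2,4], then treaty [3,6], then launch [4,10], then reform [5,11]; all 4 events appear in both, in order. Since dp[9][11] = 4, nothing longer is possible.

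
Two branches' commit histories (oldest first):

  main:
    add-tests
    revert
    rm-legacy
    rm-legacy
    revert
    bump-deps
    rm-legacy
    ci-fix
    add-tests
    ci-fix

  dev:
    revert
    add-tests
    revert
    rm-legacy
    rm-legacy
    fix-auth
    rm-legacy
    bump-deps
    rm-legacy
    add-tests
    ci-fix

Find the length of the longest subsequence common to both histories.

Taking add-tests at main[1]=dev[2], revert at main[2]=dev[3], rm-legacy at main[3]=dev[5], rm-legacy at main[4]=dev[7], bump-deps at main[6]=dev[8], rm-legacy at main[7]=dev[9], add-tests at main[9]=dev[10], ci-fix at main[10]=dev[11] gives a common subsequence of length 8, and the DP table's final entry dp[10][11] is also 8, so no common subsequence is longer.

8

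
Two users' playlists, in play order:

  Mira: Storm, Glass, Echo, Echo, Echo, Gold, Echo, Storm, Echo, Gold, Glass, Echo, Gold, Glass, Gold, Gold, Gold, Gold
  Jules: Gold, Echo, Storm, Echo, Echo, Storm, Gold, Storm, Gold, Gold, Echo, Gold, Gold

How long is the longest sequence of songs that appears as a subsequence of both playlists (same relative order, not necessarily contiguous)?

Match Gold (Mira #6, Jules #1), Echo (Mira #7, Jules #2), Storm (Mira #8, Jules #3), Echo (Mira #9, Jules #4), Echo (Mira #12, Jules #5), Gold (Mira #13, Jules #7), Gold (Mira #15, Jules #9), Gold (Mira #16, Jules #10), Gold (Mira #17, Jules #12), Gold (Mira #18, Jules #13) — 10 songs in the same relative order in both. dp[18][13] = 10 confirms this is the maximum.

10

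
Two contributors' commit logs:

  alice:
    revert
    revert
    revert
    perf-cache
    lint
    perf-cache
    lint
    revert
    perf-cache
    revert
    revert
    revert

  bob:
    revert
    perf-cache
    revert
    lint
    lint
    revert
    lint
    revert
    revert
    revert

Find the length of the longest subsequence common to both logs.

Pick revert [1,1], then revert [3,3], then lint [5,4], then lint [7,5], then revert [8,6], then revert [10,8], then revert [11,9], then revert [12,10]; all 8 commits appear in both, in order. The LCS DP gives dp[12][10] = 8, so this is optimal.

8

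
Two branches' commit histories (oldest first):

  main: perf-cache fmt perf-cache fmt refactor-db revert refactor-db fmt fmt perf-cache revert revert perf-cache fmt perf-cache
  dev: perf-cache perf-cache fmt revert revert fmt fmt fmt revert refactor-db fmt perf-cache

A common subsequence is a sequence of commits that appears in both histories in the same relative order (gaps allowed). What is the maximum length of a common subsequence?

One common subsequence of length 9: perf-cache at main[1]=dev[1], perf-cache at main[3]=dev[2], fmt at main[4]=dev[3], revert at main[6]=dev[5], fmt at main[8]=dev[7], fmt at main[9]=dev[8], revert at main[11]=dev[9], fmt at main[14]=dev[11], perf-cache at main[15]=dev[12]. Since dp[15][12] = 9, nothing longer is possible.

9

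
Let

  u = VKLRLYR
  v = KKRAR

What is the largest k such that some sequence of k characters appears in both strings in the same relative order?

3

Let dp[i][j] be the LCS length of the first i characters of u and the first j characters of v. dp[i][j] = dp[i-1][j-1]+1 when the i-th and j-th characters match, else max(dp[i-1][j], dp[i][j-1]).
    ·  K  K  R  A  R
 ·  0  0  0  0  0  0
 V  0  0  0  0  0  0
 K  0  1  1  1  1  1
 L  0  1  1  1  1  1
 R  0  1  1  2  2  2
 L  0  1  1  2  2  2
 Y  0  1  1  2  2  2
 R  0  1  1  2  2  3
dp[7][5] = 3. One LCS (by backtracking along matches): KRR.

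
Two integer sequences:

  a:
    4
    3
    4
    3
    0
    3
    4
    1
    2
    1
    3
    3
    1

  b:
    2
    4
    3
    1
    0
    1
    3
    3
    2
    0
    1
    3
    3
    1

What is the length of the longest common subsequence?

9

Pick 4 (a #1, b #2); then 3 (a #2, b #3); then 3 (a #4, b #7); then 3 (a #6, b #8); then 2 (a #9, b #9); then 1 (a #10, b #11); then 3 (a #11, b #12); then 3 (a #12, b #13); then 1 (a #13, b #14); all 9 values appear in both, in order. The LCS DP gives dp[13][14] = 9, so this is optimal.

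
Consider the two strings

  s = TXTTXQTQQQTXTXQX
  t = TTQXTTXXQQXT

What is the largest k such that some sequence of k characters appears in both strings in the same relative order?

One common subsequence of length 9: T [1,2]; then X [2,4]; then T [3,5]; then T [4,6]; then X [5,8]; then Q [9,9]; then Q [10,10]; then X [12,11]; then T [13,12]. The LCS DP gives dp[16][12] = 9, so this is optimal.

9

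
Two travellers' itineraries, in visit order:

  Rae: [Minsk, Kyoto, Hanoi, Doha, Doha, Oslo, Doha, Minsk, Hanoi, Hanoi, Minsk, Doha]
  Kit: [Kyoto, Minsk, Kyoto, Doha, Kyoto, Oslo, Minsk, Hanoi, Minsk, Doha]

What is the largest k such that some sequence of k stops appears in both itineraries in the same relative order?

Match Minsk (Rae #1, Kit #2); then Kyoto (Rae #2, Kit #3); then Doha (Rae #4, Kit #4); then Oslo (Rae #6, Kit #6); then Minsk (Rae #8, Kit #7); then Hanoi (Rae #10, Kit #8); then Minsk (Rae #11, Kit #9); then Doha (Rae #12, Kit #10) — 8 stops in the same relative order in both. dp[12][10] = 8 confirms this is the maximum.

8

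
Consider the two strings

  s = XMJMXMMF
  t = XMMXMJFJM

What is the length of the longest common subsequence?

Let dp[i][j] be the LCS length of the first i characters of s and the first j characters of t. dp[i][j] = dp[i-1][j-1]+1 when the i-th and j-th characters match, else max(dp[i-1][j], dp[i][j-1]).
    ·  X  M  M  X  M  J  F  J  M
 ·  0  0  0  0  0  0  0  0  0  0
 X  0  1  1  1  1  1  1  1  1  1
 M  0  1  2  2  2  2  2  2  2  2
 J  0  1  2  2  2  2  3  3  3  3
 M  0  1  2  3  3  3  3  3  3  4
 X  0  1  2  3  4  4  4  4  4  4
 M  0  1  2  3  4  5  5  5  5  5
 M  0  1  2  3  4  5  5  5  5  6
 F  0  1  2  3  4  5  5  6  6  6
dp[8][9] = 6. One LCS (by backtracking along matches): XMMXMM.

6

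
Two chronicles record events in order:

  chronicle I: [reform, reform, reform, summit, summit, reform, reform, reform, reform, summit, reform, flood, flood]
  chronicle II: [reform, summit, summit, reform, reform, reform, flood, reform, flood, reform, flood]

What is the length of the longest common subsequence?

Match reform (chronicle I #3, chronicle II #1), summit (chronicle I #4, chronicle II #2), summit (chronicle I #5, chronicle II #3), reform (chronicle I #6, chronicle II #4), reform (chronicle I #7, chronicle II #5), reform (chronicle I #8, chronicle II #6), reform (chronicle I #9, chronicle II #8), reform (chronicle I #11, chronicle II #10), flood (chronicle I #13, chronicle II #11) — 9 events in the same relative order in both. dp[13][11] = 9 confirms this is the maximum.

9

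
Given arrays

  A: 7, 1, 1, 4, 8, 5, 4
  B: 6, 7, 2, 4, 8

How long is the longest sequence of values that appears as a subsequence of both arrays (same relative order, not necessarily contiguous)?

3

One common subsequence of length 3: 7 at A[1]=B[2], 4 at A[4]=B[4], 8 at A[5]=B[5], and the DP table's final entry dp[7][5] is also 3, so no common subsequence is longer.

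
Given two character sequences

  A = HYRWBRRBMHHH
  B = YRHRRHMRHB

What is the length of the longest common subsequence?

6

One common subsequence of length 6: Y (A #2, B #1); then R (A #3, B #2); then R (A #6, B #4); then R (A #7, B #5); then M (A #9, B #7); then H (A #10, B #9), and the DP table's final entry dp[12][10] is also 6, so no common subsequence is longer.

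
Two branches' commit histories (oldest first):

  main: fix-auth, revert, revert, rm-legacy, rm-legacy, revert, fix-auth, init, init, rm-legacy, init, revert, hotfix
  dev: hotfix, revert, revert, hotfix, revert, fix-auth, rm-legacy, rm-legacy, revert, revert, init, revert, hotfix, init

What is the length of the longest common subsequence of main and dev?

8

Match revert [2,3] → revert [3,5] → rm-legacy [4,7] → rm-legacy [5,8] → revert [6,10] → init [11,11] → revert [12,12] → hotfix [13,13] — 8 commits in the same relative order in both, and the DP table's final entry dp[13][14] is also 8, so no common subsequence is longer.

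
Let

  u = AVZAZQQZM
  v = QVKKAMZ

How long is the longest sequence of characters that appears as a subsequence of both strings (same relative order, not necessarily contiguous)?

3

Pick V [2,2]; then A [4,5]; then Z [8,7]; all 3 characters appear in both, in order. The LCS DP gives dp[9][7] = 3, so this is optimal.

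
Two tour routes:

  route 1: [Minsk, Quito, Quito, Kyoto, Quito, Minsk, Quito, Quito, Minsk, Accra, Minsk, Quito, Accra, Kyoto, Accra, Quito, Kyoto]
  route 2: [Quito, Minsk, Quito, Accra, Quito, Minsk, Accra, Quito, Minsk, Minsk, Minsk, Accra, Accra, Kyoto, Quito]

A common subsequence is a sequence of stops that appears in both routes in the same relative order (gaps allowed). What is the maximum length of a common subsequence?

Taking Minsk [1,2] → Quito [2,3] → Quito [3,5] → Quito [5,8] → Minsk [6,10] → Minsk [9,11] → Accra [10,12] → Accra [13,13] → Kyoto [14,14] → Quito [16,15] gives a common subsequence of length 10. dp[17][15] = 10 confirms this is the maximum.

10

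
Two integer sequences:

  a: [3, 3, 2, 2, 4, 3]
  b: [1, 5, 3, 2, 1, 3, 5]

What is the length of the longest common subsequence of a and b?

3

Taking 3 [2,3], 2 [3,4], 3 [6,6] gives a common subsequence of length 3, and the DP table's final entry dp[6][7] is also 3, so no common subsequence is longer.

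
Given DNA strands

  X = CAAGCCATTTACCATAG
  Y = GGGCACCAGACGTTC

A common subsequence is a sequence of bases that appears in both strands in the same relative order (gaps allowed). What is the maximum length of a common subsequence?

One common subsequence of length 8: C at X[1]=Y[4], then A at X[2]=Y[5], then A at X[3]=Y[8], then G at X[4]=Y[9], then C at X[5]=Y[11], then T at X[9]=Y[13], then T at X[10]=Y[14], then C at X[13]=Y[15]. Since dp[17][15] = 8, nothing longer is possible.

8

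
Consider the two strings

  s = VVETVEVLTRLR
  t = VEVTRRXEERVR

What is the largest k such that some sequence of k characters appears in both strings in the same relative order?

One common subsequence of length 6: V at s[1]=t[1], V at s[2]=t[3], E at s[3]=t[8], E at s[6]=t[9], V at s[7]=t[11], R at s[12]=t[12], and the DP table's final entry dp[12][12] is also 6, so no common subsequence is longer.

6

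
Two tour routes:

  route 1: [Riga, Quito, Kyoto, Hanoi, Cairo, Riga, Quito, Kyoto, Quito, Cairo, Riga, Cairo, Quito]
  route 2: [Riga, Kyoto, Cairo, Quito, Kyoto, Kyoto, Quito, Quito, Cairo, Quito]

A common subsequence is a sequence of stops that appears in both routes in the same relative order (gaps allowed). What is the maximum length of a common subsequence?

Pick Riga [1,1]; then Kyoto [3,2]; then Cairo [5,3]; then Quito [7,4]; then Kyoto [8,6]; then Quito [9,8]; then Cairo [12,9]; then Quito [13,10]; all 8 stops appear in both, in order. dp[13][10] = 8 confirms this is the maximum.

8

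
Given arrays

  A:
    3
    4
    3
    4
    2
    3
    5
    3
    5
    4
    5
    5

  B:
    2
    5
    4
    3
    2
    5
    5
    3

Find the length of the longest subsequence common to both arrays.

Match 4 (A #2, B #3), then 3 (A #3, B #4), then 2 (A #5, B #5), then 5 (A #7, B #7), then 3 (A #8, B #8) — 5 values in the same relative order in both, and the DP table's final entry dp[12][8] is also 5, so no common subsequence is longer.

5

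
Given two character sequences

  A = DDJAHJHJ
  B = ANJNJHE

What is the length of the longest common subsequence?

Let dp[i][j] be the LCS length of the first i characters of A and the first j characters of B. dp[i][j] = dp[i-1][j-1]+1 when the i-th and j-th characters match, else max(dp[i-1][j], dp[i][j-1]).
    ·  A  N  J  N  J  H  E
 ·  0  0  0  0  0  0  0  0
 D  0  0  0  0  0  0  0  0
 D  0  0  0  0  0  0  0  0
 J  0  0  0  1  1  1  1  1
 A  0  1  1  1  1  1  1  1
 H  0  1  1  1  1  1  2  2
 J  0  1  1  2  2  2  2  2
 H  0  1  1  2  2  2  3  3
 J  0  1  1  2  2  3  3  3
dp[8][7] = 3. One LCS (by backtracking along matches): JJH.

3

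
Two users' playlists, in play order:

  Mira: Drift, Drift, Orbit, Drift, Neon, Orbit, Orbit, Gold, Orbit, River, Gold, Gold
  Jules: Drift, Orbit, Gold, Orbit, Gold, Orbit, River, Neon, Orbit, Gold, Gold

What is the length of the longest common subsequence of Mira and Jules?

8

Taking Drift (Mira #2, Jules #1) → Orbit (Mira #3, Jules #2) → Orbit (Mira #7, Jules #4) → Gold (Mira #8, Jules #5) → Orbit (Mira #9, Jules #6) → River (Mira #10, Jules #7) → Gold (Mira #11, Jules #10) → Gold (Mira #12, Jules #11) gives a common subsequence of length 8. dp[12][11] = 8 confirms this is the maximum.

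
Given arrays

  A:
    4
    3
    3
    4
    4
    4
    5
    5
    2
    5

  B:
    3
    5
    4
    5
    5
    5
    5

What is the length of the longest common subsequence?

Pick 3 [2,1], then 4 [4,3], then 5 [7,5], then 5 [8,6], then 5 [10,7]; all 5 values appear in both, in order, and the DP table's final entry dp[10][7] is also 5, so no common subsequence is longer.

5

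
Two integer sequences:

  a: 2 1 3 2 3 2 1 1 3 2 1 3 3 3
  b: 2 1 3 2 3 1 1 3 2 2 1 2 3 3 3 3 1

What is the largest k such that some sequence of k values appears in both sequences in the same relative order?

13

Match 2 at a[1]=b[1], 1 at a[2]=b[2], 3 at a[3]=b[3], 2 at a[4]=b[4], 3 at a[5]=b[5], 1 at a[7]=b[6], 1 at a[8]=b[7], 3 at a[9]=b[8], 2 at a[10]=b[10], 1 at a[11]=b[11], 3 at a[12]=b[14], 3 at a[13]=b[15], 3 at a[14]=b[16] — 13 values in the same relative order in both. Since dp[14][17] = 13, nothing longer is possible.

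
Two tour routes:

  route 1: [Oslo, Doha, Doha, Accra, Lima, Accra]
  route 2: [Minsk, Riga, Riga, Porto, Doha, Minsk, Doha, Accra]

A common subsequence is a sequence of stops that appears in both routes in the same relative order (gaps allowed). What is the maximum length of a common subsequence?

3

Pick Doha at route 1[2]=route 2[5], then Doha at route 1[3]=route 2[7], then Accra at route 1[6]=route 2[8]; all 3 stops appear in both, in order. The LCS DP gives dp[6][8] = 3, so this is optimal.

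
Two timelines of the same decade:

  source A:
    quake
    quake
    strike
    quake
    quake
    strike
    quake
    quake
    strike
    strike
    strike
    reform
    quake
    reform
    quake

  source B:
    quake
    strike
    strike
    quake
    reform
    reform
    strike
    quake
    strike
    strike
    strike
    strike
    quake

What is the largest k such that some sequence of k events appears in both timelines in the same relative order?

9

Pick quake [1,1], then quake [2,4], then strike [3,7], then quake [5,8], then strike [6,9], then strike [9,10], then strike [10,11], then strike [11,12], then quake [15,13]; all 9 events appear in both, in order, and the DP table's final entry dp[15][13] is also 9, so no common subsequence is longer.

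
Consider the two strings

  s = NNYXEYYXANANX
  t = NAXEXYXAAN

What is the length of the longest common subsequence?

Match N (s #1, t #1), then X (s #4, t #3), then E (s #5, t #4), then Y (s #7, t #6), then X (s #8, t #7), then A (s #9, t #8), then A (s #11, t #9), then N (s #12, t #10) — 8 characters in the same relative order in both. Since dp[13][10] = 8, nothing longer is possible.

8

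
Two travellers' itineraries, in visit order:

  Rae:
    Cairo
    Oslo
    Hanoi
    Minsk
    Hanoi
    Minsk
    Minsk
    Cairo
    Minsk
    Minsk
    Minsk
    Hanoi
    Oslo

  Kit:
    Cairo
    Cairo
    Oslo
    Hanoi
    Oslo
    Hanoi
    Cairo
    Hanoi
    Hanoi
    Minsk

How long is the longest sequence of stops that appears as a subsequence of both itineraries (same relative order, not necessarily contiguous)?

Pick Cairo at Rae[1]=Kit[2] → Oslo at Rae[2]=Kit[3] → Hanoi at Rae[3]=Kit[4] → Hanoi at Rae[5]=Kit[6] → Cairo at Rae[8]=Kit[7] → Minsk at Rae[11]=Kit[10]; all 6 stops appear in both, in order. dp[13][10] = 6 confirms this is the maximum.

6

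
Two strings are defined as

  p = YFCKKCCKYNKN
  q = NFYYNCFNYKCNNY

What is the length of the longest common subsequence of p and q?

6

One common subsequence of length 6: Y (p #1, q #4), F (p #2, q #7), K (p #5, q #10), C (p #7, q #11), N (p #10, q #12), N (p #12, q #13). Since dp[12][14] = 6, nothing longer is possible.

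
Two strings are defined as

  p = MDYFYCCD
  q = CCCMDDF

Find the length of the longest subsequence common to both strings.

3

One common subsequence of length 3: M [1,4], D [2,6], F [4,7]. The LCS DP gives dp[8][7] = 3, so this is optimal.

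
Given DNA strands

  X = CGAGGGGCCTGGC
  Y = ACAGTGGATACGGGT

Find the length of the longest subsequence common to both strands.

8

One common subsequence of length 8: C at X[1]=Y[2], then A at X[3]=Y[3], then G at X[4]=Y[4], then G at X[5]=Y[6], then G at X[6]=Y[7], then G at X[7]=Y[12], then G at X[11]=Y[13], then G at X[12]=Y[14], and the DP table's final entry dp[13][15] is also 8, so no common subsequence is longer.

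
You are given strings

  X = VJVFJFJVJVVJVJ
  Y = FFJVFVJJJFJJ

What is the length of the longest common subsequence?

8

Taking J [2,3], V [3,4], F [4,5], J [5,7], J [7,8], J [9,9], J [12,11], J [14,12] gives a common subsequence of length 8. dp[14][12] = 8 confirms this is the maximum.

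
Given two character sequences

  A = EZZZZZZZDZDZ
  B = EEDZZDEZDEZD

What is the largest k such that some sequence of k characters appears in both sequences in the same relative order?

Let dp[i][j] be the LCS length of the first i characters of A and the first j characters of B. dp[i][j] = dp[i-1][j-1]+1 when the i-th and j-th characters match, else max(dp[i-1][j], dp[i][j-1]).
    ·  E  E  D  Z  Z  D  E  Z  D  E  Z  D
 ·  0  0  0  0  0  0  0  0  0  0  0  0  0
 E  0  1  1  1  1  1  1  1  1  1  1  1  1
 Z  0  1  1  1  2  2  2  2  2  2  2  2  2
 Z  0  1  1  1  2  3  3  3  3  3  3  3  3
 Z  0  1  1  1  2  3  3  3  4  4  4  4  4
 Z  0  1  1  1  2  3  3  3  4  4  4  5  5
 Z  0  1  1  1  2  3  3  3  4  4  4  5  5
 Z  0  1  1  1  2  3  3  3  4  4  4  5  5
 Z  0  1  1  1  2  3  3  3  4  4  4  5  5
 D  0  1  1  2  2  3  4  4  4  5  5  5  6
 Z  0  1  1  2  3  3  4  4  5  5  5  6  6
 D  0  1  1  2  3  3  4  4  5  6  6  6  7
 Z  0  1  1  2  3  4  4  4  5  6  6  7  7
dp[12][12] = 7. One LCS (by backtracking along matches): EZZZDZD.

7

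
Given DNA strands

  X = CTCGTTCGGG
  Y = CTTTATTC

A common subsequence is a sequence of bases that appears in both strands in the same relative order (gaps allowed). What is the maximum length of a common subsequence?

5

Let dp[i][j] be the LCS length of the first i bases of X and the first j bases of Y. dp[i][j] = dp[i-1][j-1]+1 when the i-th and j-th bases match, else max(dp[i-1][j], dp[i][j-1]).
    ·  C  T  T  T  A  T  T  C
 ·  0  0  0  0  0  0  0  0  0
 C  0  1  1  1  1  1  1  1  1
 T  0  1  2  2  2  2  2  2  2
 C  0  1  2  2  2  2  2  2  3
 G  0  1  2  2  2  2  2  2  3
 T  0  1  2  3  3  3  3  3  3
 T  0  1  2  3  4  4  4  4  4
 C  0  1  2  3  4  4  4  4  5
 G  0  1  2  3  4  4  4  4  5
 G  0  1  2  3  4  4  4  4  5
 G  0  1  2  3  4  4  4  4  5
dp[10][8] = 5. One LCS (by backtracking along matches): CTTTC.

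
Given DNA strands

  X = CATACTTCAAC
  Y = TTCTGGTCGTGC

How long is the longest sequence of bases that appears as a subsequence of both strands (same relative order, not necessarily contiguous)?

Pick T (X #3, Y #2), C (X #5, Y #3), T (X #6, Y #4), T (X #7, Y #7), C (X #8, Y #8), C (X #11, Y #12); all 6 bases appear in both, in order. dp[11][12] = 6 confirms this is the maximum.

6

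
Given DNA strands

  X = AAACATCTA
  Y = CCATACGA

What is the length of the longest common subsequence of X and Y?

5

Let dp[i][j] be the LCS length of the first i bases of X and the first j bases of Y. dp[i][j] = dp[i-1][j-1]+1 when the i-th and j-th bases match, else max(dp[i-1][j], dp[i][j-1]).
    ·  C  C  A  T  A  C  G  A
 ·  0  0  0  0  0  0  0  0  0
 A  0  0  0  1  1  1  1  1  1
 A  0  0  0  1  1  2  2  2  2
 A  0  0  0  1  1  2  2  2  3
 C  0  1  1  1  1  2  3  3  3
 A  0  1  1  2  2  2  3  3  4
 T  0  1  1  2  3  3  3  3  4
 C  0  1  2  2  3  3  4  4  4
 T  0  1  2  2  3  3  4  4  4
 A  0  1  2  3  3  4  4  4  5
dp[9][8] = 5. One LCS (by backtracking along matches): CATCA.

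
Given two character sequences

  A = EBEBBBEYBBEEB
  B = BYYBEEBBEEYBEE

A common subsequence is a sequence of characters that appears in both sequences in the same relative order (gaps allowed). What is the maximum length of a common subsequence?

9

Match E (A #1, B #5); then E (A #3, B #6); then B (A #4, B #7); then B (A #5, B #8); then E (A #7, B #10); then Y (A #8, B #11); then B (A #10, B #12); then E (A #11, B #13); then E (A #12, B #14) — 9 characters in the same relative order in both. The LCS DP gives dp[13][14] = 9, so this is optimal.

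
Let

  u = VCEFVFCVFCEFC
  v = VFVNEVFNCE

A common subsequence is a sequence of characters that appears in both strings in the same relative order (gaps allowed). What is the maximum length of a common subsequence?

7

Taking V [1,1] → F [4,2] → V [5,3] → V [8,6] → F [9,7] → C [10,9] → E [11,10] gives a common subsequence of length 7. Since dp[13][10] = 7, nothing longer is possible.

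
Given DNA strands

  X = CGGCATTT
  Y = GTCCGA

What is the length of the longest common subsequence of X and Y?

3

Let dp[i][j] be the LCS length of the first i bases of X and the first j bases of Y. dp[i][j] = dp[i-1][j-1]+1 when the i-th and j-th bases match, else max(dp[i-1][j], dp[i][j-1]).
    ·  G  T  C  C  G  A
 ·  0  0  0  0  0  0  0
 C  0  0  0  1  1  1  1
 G  0  1  1  1  1  2  2
 G  0  1  1  1  1  2  2
 C  0  1  1  2  2  2  2
 A  0  1  1  2  2  2  3
 T  0  1  2  2  2  2  3
 T  0  1  2  2  2  2  3
 T  0  1  2  2  2  2  3
dp[8][6] = 3. One LCS (by backtracking along matches): CGA.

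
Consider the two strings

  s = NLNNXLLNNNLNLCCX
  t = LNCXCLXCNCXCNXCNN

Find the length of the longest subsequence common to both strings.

8

Match L (s #2, t #1); then N (s #3, t #2); then X (s #5, t #4); then L (s #6, t #6); then N (s #8, t #9); then N (s #9, t #13); then N (s #10, t #16); then N (s #12, t #17) — 8 characters in the same relative order in both, and the DP table's final entry dp[16][17] is also 8, so no common subsequence is longer.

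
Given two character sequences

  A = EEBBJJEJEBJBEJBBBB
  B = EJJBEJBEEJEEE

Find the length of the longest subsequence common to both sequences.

One common subsequence of length 8: E (A #2, B #1); then J (A #5, B #2); then J (A #6, B #3); then E (A #7, B #5); then J (A #8, B #6); then E (A #9, B #9); then J (A #11, B #10); then E (A #13, B #13). Since dp[18][13] = 8, nothing longer is possible.

8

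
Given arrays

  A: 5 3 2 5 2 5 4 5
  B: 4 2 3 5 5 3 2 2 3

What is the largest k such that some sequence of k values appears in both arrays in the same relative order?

Match 5 at A[1]=B[5], then 3 at A[2]=B[6], then 2 at A[3]=B[7], then 2 at A[5]=B[8] — 4 values in the same relative order in both. The LCS DP gives dp[8][9] = 4, so this is optimal.

4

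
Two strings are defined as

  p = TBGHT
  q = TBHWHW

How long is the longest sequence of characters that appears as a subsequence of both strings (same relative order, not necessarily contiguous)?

Taking T [1,1], B [2,2], H [4,5] gives a common subsequence of length 3. Since dp[5][6] = 3, nothing longer is possible.

3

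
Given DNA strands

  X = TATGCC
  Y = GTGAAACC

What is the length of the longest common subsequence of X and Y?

Match T at X[1]=Y[2], then A at X[2]=Y[6], then C at X[5]=Y[7], then C at X[6]=Y[8] — 4 bases in the same relative order in both. Since dp[6][8] = 4, nothing longer is possible.

4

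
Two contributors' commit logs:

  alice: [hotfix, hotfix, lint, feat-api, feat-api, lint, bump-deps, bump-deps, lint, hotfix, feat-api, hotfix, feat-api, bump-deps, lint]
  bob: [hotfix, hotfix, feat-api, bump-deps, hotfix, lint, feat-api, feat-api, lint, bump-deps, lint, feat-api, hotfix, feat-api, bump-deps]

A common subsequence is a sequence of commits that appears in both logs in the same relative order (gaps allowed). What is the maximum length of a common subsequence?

12

Pick hotfix at alice[1]=bob[2], then hotfix at alice[2]=bob[5], then lint at alice[3]=bob[6], then feat-api at alice[4]=bob[7], then feat-api at alice[5]=bob[8], then lint at alice[6]=bob[9], then bump-deps at alice[8]=bob[10], then lint at alice[9]=bob[11], then feat-api at alice[11]=bob[12], then hotfix at alice[12]=bob[13], then feat-api at alice[13]=bob[14], then bump-deps at alice[14]=bob[15]; all 12 commits appear in both, in order. dp[15][15] = 12 confirms this is the maximum.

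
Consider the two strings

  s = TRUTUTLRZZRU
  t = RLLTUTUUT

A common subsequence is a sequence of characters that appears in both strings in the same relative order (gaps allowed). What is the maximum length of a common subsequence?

Pick T [1,4] → U [3,5] → T [4,6] → U [5,8] → T [6,9]; all 5 characters appear in both, in order, and the DP table's final entry dp[12][9] is also 5, so no common subsequence is longer.

5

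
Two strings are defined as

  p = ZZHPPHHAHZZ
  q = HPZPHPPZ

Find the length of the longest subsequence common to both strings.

5

Pick Z (p #1, q #3) → H (p #3, q #5) → P (p #4, q #6) → P (p #5, q #7) → Z (p #11, q #8); all 5 characters appear in both, in order. The LCS DP gives dp[11][8] = 5, so this is optimal.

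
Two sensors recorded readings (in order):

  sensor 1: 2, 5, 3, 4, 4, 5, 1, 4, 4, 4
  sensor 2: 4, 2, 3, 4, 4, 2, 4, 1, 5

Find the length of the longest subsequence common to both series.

5

Let dp[i][j] be the LCS length of the first i values of sensor 1 and the first j values of sensor 2. dp[i][j] = dp[i-1][j-1]+1 when the i-th and j-th values match, else max(dp[i-1][j], dp[i][j-1]).
    ·  4  2  3  4  4  2  4  1  5
 ·  0  0  0  0  0  0  0  0  0  0
 2  0  0  1  1  1  1  1  1  1  1
 5  0  0  1  1  1  1  1  1  1  2
 3  0  0  1  2  2  2  2  2  2  2
 4  0  1  1  2  3  3  3  3  3  3
 4  0  1  1  2  3  4  4  4  4  4
 5  0  1  1  2  3  4  4  4  4  5
 1  0  1  1  2  3  4  4  4  5  5
 4  0  1  1  2  3  4  4  5  5  5
 4  0  1  1  2  3  4  4  5  5  5
 4  0  1  1  2  3  4  4  5  5  5
dp[10][9] = 5. One LCS (by backtracking along matches): 2, 3, 4, 4, 5.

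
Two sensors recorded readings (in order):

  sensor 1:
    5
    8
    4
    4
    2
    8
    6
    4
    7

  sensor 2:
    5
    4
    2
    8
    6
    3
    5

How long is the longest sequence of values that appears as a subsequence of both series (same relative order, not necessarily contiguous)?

Let dp[i][j] be the LCS length of the first i values of sensor 1 and the first j values of sensor 2. dp[i][j] = dp[i-1][j-1]+1 when the i-th and j-th values match, else max(dp[i-1][j], dp[i][j-1]).
    ·  5  4  2  8  6  3  5
 ·  0  0  0  0  0  0  0  0
 5  0  1  1  1  1  1  1  1
 8  0  1  1  1  2  2  2  2
 4  0  1  2  2  2  2  2  2
 4  0  1  2  2  2  2  2  2
 2  0  1  2  3  3  3  3  3
 8  0  1  2  3  4  4  4  4
 6  0  1  2  3  4  5  5  5
 4  0  1  2  3  4  5  5  5
 7  0  1  2  3  4  5  5  5
dp[9][7] = 5. One LCS (by backtracking along matches): 5, 4, 2, 8, 6.

5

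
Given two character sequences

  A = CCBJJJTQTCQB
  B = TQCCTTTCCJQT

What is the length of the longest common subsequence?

Match C at A[1]=B[3], then C at A[2]=B[4], then T at A[7]=B[6], then T at A[9]=B[7], then C at A[10]=B[9], then Q at A[11]=B[11] — 6 characters in the same relative order in both. The LCS DP gives dp[12][12] = 6, so this is optimal.

6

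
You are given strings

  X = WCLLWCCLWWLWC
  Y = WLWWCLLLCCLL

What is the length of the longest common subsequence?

8

Taking W [1,4], then C [2,5], then L [3,7], then L [4,8], then C [6,9], then C [7,10], then L [8,11], then L [11,12] gives a common subsequence of length 8. Since dp[13][12] = 8, nothing longer is possible.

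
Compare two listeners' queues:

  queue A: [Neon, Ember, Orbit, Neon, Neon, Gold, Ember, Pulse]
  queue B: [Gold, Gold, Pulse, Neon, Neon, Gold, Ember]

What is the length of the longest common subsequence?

Pick Neon (queue A #4, queue B #4); then Neon (queue A #5, queue B #5); then Gold (queue A #6, queue B #6); then Ember (queue A #7, queue B #7); all 4 songs appear in both, in order, and the DP table's final entry dp[8][7] is also 4, so no common subsequence is longer.

4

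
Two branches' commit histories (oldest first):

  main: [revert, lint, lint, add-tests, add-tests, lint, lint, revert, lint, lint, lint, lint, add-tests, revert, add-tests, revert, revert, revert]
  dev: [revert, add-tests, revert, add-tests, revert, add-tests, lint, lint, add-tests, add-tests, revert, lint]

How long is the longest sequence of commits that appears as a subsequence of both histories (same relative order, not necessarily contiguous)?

One common subsequence of length 9: revert (main #1, dev #1) → add-tests (main #4, dev #2) → add-tests (main #5, dev #4) → revert (main #8, dev #5) → lint (main #11, dev #7) → lint (main #12, dev #8) → add-tests (main #13, dev #9) → add-tests (main #15, dev #10) → revert (main #16, dev #11). Since dp[18][12] = 9, nothing longer is possible.

9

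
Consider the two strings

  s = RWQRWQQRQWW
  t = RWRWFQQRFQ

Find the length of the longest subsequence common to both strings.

Let dp[i][j] be the LCS length of the first i characters of s and the first j characters of t. dp[i][j] = dp[i-1][j-1]+1 when the i-th and j-th characters match, else max(dp[i-1][j], dp[i][j-1]).
    ·  R  W  R  W  F  Q  Q  R  F  Q
 ·  0  0  0  0  0  0  0  0  0  0  0
 R  0  1  1  1  1  1  1  1  1  1  1
 W  0  1  2  2  2  2  2  2  2  2  2
 Q  0  1  2  2  2  2  3  3  3  3  3
 R  0  1  2  3  3  3  3  3  4  4  4
 W  0  1  2  3  4  4  4  4  4  4  4
 Q  0  1  2  3  4  4  5  5  5  5  5
 Q  0  1  2  3  4  4  5  6  6  6  6
 R  0  1  2  3  4  4  5  6  7  7  7
 Q  0  1  2  3  4  4  5  6  7  7  8
 W  0  1  2  3  4  4  5  6  7  7  8
 W  0  1  2  3  4  4  5  6  7  7  8
dp[11][10] = 8. One LCS (by backtracking along matches): RWRWQQRQ.

8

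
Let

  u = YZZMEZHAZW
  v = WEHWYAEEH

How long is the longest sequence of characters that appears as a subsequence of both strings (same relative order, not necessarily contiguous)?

Pick Y (u #1, v #5), then E (u #5, v #8), then H (u #7, v #9); all 3 characters appear in both, in order, and the DP table's final entry dp[10][9] is also 3, so no common subsequence is longer.

3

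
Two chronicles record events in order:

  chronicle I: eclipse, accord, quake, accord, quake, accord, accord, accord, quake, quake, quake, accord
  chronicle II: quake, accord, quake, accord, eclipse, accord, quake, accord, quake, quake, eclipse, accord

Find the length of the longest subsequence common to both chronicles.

9

Match quake (chronicle I #3, chronicle II #1) → accord (chronicle I #4, chronicle II #2) → quake (chronicle I #5, chronicle II #3) → accord (chronicle I #6, chronicle II #4) → accord (chronicle I #7, chronicle II #6) → accord (chronicle I #8, chronicle II #8) → quake (chronicle I #9, chronicle II #9) → quake (chronicle I #10, chronicle II #10) → accord (chronicle I #12, chronicle II #12) — 9 events in the same relative order in both. dp[12][12] = 9 confirms this is the maximum.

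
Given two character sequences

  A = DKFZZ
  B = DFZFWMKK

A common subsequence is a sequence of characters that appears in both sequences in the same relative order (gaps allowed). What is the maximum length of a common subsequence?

3

Pick D [1,1]; then F [3,2]; then Z [4,3]; all 3 characters appear in both, in order. Since dp[5][8] = 3, nothing longer is possible.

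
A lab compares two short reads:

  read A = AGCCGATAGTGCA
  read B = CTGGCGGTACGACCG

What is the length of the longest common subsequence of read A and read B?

7

Taking G at read A[2]=read B[4]; then C at read A[3]=read B[5]; then G at read A[5]=read B[7]; then T at read A[7]=read B[8]; then A at read A[8]=read B[9]; then G at read A[9]=read B[11]; then G at read A[11]=read B[15] gives a common subsequence of length 7, and the DP table's final entry dp[13][15] is also 7, so no common subsequence is longer.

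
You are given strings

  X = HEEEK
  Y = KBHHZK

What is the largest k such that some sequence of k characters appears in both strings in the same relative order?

2

Let dp[i][j] be the LCS length of the first i characters of X and the first j characters of Y. dp[i][j] = dp[i-1][j-1]+1 when the i-th and j-th characters match, else max(dp[i-1][j], dp[i][j-1]).
    ·  K  B  H  H  Z  K
 ·  0  0  0  0  0  0  0
 H  0  0  0  1  1  1  1
 E  0  0  0  1  1  1  1
 E  0  0  0  1  1  1  1
 E  0  0  0  1  1  1  1
 K  0  1  1  1  1  1  2
dp[5][6] = 2. One LCS (by backtracking along matches): HK.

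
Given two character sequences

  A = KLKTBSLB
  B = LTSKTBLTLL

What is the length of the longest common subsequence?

5

One common subsequence of length 5: L [2,1], K [3,4], T [4,5], B [5,6], L [7,10]. dp[8][10] = 5 confirms this is the maximum.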